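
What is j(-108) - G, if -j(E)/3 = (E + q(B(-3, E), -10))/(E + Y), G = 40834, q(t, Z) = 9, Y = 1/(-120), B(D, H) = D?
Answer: -529285114/12961 ≈ -40837.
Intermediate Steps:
Y = -1/120 ≈ -0.0083333
j(E) = -3*(9 + E)/(-1/120 + E) (j(E) = -3*(E + 9)/(E - 1/120) = -3*(9 + E)/(-1/120 + E))
j(-108) - G = 360*(-9 - 1*(-108))/(-1 + 120*(-108)) - 1*40834 = 360*(-9 + 108)/(-1 - 12960) - 40834 = 360*99/(-12961) - 40834 = 360*(-1/12961)*99 - 40834 = -35640/12961 - 40834 = -529285114/12961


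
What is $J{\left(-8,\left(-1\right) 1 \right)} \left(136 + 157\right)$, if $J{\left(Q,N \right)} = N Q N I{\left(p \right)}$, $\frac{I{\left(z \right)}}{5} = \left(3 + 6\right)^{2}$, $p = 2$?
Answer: $-949320$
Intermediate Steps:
$I{\left(z \right)} = 405$ ($I{\left(z \right)} = 5 \left(3 + 6\right)^{2} = 5 \cdot 9^{2} = 5 \cdot 81 = 405$)
$J{\left(Q,N \right)} = 405 Q N^{2}$ ($J{\left(Q,N \right)} = N Q N 405 = N N Q 405 = Q N^{2} \cdot 405 = 405 Q N^{2}$)
$J{\left(-8,\left(-1\right) 1 \right)} \left(136 + 157\right) = 405 \left(-8\right) \left(\left(-1\right) 1\right)^{2} \left(136 + 157\right) = 405 \left(-8\right) \left(-1\right)^{2} \cdot 293 = 405 \left(-8\right) 1 \cdot 293 = \left(-3240\right) 293 = -949320$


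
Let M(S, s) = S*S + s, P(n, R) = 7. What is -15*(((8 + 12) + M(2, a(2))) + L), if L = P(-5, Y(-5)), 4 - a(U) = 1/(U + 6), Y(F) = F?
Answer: -4185/8 ≈ -523.13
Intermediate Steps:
a(U) = 4 - 1/(6 + U) (a(U) = 4 - 1/(U + 6) = 4 - 1/(6 + U))
L = 7
M(S, s) = s + S² (M(S, s) = S² + s = s + S²)
-15*(((8 + 12) + M(2, a(2))) + L) = -15*(((8 + 12) + ((23 + 4*2)/(6 + 2) + 2²)) + 7) = -15*((20 + ((23 + 8)/8 + 4)) + 7) = -15*((20 + ((⅛)*31 + 4)) + 7) = -15*((20 + (31/8 + 4)) + 7) = -15*((20 + 63/8) + 7) = -15*(223/8 + 7) = -15*279/8 = -4185/8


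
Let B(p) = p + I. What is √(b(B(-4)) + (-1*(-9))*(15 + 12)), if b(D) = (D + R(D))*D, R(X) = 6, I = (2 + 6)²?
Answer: 3*√467 ≈ 64.831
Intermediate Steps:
I = 64 (I = 8² = 64)
B(p) = 64 + p (B(p) = p + 64 = 64 + p)
b(D) = D*(6 + D) (b(D) = (D + 6)*D = (6 + D)*D = D*(6 + D))
√(b(B(-4)) + (-1*(-9))*(15 + 12)) = √((64 - 4)*(6 + (64 - 4)) + (-1*(-9))*(15 + 12)) = √(60*(6 + 60) + 9*27) = √(60*66 + 243) = √(3960 + 243) = √4203 = 3*√467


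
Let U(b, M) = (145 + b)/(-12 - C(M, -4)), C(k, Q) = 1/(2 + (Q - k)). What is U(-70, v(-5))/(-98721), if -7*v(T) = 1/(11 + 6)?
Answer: 79/1195621 ≈ 6.6074e-5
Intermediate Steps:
v(T) = -1/119 (v(T) = -1/(7*(11 + 6)) = -⅐/17 = -⅐*1/17 = -1/119)
C(k, Q) = 1/(2 + Q - k)
U(b, M) = (145 + b)/(-12 - 1/(-2 - M)) (U(b, M) = (145 + b)/(-12 - 1/(2 - 4 - M)) = (145 + b)/(-12 - 1/(-2 - M)))
U(-70, v(-5))/(-98721) = -(2 - 1/119)*(145 - 70)/(23 + 12*(-1/119))/(-98721) = -1*237/119*75/(23 - 12/119)*(-1/98721) = -1*237/119*75/2725/119*(-1/98721) = -1*119/2725*237/119*75*(-1/98721) = -711/109*(-1/98721) = 79/1195621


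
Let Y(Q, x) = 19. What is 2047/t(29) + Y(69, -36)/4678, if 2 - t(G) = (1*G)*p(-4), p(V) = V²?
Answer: -2391772/540309 ≈ -4.4267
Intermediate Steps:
t(G) = 2 - 16*G (t(G) = 2 - 1*G*(-4)² = 2 - G*16 = 2 - 16*G)
2047/t(29) + Y(69, -36)/4678 = 2047/(2 - 16*29) + 19/4678 = 2047/(2 - 464) + 19*(1/4678) = 2047/(-462) + 19/4678 = 2047*(-1/462) + 19/4678 = -2047/462 + 19/4678 = -2391772/540309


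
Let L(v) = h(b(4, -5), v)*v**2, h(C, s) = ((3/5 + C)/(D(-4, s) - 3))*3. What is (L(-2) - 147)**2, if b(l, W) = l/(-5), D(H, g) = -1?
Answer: 535824/25 ≈ 21433.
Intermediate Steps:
b(l, W) = -l/5 (b(l, W) = l*(-1/5) = -l/5)
h(C, s) = -9/20 - 3*C/4 (h(C, s) = ((3/5 + C)/(-1 - 3))*3 = ((3*(1/5) + C)/(-4))*3 = ((3/5 + C)*(-1/4))*3 = (-3/20 - C/4)*3 = -9/20 - 3*C/4)
L(v) = 3*v**2/20 (L(v) = (-9/20 - (-3)*4/20)*v**2 = (-9/20 - 3/4*(-4/5))*v**2 = (-9/20 + 3/5)*v**2 = 3*v**2/20)
(L(-2) - 147)**2 = ((3/20)*(-2)**2 - 147)**2 = ((3/20)*4 - 147)**2 = (3/5 - 147)**2 = (-732/5)**2 = 535824/25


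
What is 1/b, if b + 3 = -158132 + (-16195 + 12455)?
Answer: -1/161875 ≈ -6.1776e-6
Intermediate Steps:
b = -161875 (b = -3 + (-158132 + (-16195 + 12455)) = -3 + (-158132 - 3740) = -3 - 161872 = -161875)
1/b = 1/(-161875) = -1/161875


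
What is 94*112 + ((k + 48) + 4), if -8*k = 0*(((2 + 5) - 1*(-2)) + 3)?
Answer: 10580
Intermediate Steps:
k = 0 (k = -0*(((2 + 5) - 1*(-2)) + 3) = -0*((7 + 2) + 3) = -0*(9 + 3) = -0*12 = -⅛*0 = 0)
94*112 + ((k + 48) + 4) = 94*112 + ((0 + 48) + 4) = 10528 + (48 + 4) = 10528 + 52 = 10580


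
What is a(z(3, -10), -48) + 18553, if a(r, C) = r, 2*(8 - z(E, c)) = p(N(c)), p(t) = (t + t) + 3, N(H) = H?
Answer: 37139/2 ≈ 18570.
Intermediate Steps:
p(t) = 3 + 2*t (p(t) = 2*t + 3 = 3 + 2*t)
z(E, c) = 13/2 - c (z(E, c) = 8 - (3 + 2*c)/2 = 8 + (-3/2 - c) = 13/2 - c)
a(z(3, -10), -48) + 18553 = (13/2 - 1*(-10)) + 18553 = (13/2 + 10) + 18553 = 33/2 + 18553 = 37139/2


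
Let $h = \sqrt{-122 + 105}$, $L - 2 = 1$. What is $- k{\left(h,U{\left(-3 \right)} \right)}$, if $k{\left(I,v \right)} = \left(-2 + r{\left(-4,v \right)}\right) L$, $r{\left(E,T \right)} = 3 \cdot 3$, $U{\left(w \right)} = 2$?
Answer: $-21$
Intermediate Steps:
$r{\left(E,T \right)} = 9$
$L = 3$ ($L = 2 + 1 = 3$)
$h = i \sqrt{17}$ ($h = \sqrt{-17} = i \sqrt{17} \approx 4.1231 i$)
$k{\left(I,v \right)} = 21$ ($k{\left(I,v \right)} = \left(-2 + 9\right) 3 = 7 \cdot 3 = 21$)
$- k{\left(h,U{\left(-3 \right)} \right)} = \left(-1\right) 21 = -21$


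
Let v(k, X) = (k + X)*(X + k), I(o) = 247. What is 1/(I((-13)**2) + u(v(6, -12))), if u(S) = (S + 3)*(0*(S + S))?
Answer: 1/247 ≈ 0.0040486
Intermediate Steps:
v(k, X) = (X + k)**2 (v(k, X) = (X + k)*(X + k) = (X + k)**2)
u(S) = 0 (u(S) = (3 + S)*(0*(2*S)) = (3 + S)*0 = 0)
1/(I((-13)**2) + u(v(6, -12))) = 1/(247 + 0) = 1/247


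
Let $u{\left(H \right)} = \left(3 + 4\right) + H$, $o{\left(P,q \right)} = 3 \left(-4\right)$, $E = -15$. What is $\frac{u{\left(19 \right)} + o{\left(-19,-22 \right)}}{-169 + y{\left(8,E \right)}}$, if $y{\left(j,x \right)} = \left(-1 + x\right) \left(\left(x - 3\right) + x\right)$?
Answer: $\frac{14}{359} \approx 0.038997$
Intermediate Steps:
$o{\left(P,q \right)} = -12$
$u{\left(H \right)} = 7 + H$
$y{\left(j,x \right)} = \left(-1 + x\right) \left(-3 + 2 x\right)$ ($y{\left(j,x \right)} = \left(-1 + x\right) \left(\left(-3 + x\right) + x\right) = \left(-1 + x\right) \left(-3 + 2 x\right)$)
$\frac{u{\left(19 \right)} + o{\left(-19,-22 \right)}}{-169 + y{\left(8,E \right)}} = \frac{\left(7 + 19\right) - 12}{-169 + \left(3 - -75 + 2 \left(-15\right)^{2}\right)} = \frac{26 - 12}{-169 + \left(3 + 75 + 2 \cdot 225\right)} = \frac{14}{-169 + \left(3 + 75 + 450\right)} = \frac{14}{-169 + 528} = \frac{14}{359}$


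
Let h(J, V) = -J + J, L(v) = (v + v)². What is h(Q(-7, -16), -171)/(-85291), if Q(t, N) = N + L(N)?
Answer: 0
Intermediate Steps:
L(v) = 4*v² (L(v) = (2*v)² = 4*v²)
Q(t, N) = N + 4*N²
h(J, V) = 0
h(Q(-7, -16), -171)/(-85291) = 0/(-85291) = 0*(-1/85291) = 0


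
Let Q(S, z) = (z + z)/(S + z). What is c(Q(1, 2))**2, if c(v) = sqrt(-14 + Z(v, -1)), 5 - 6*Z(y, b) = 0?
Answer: -79/6 ≈ -13.167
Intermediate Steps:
Q(S, z) = 2*z/(S + z) (Q(S, z) = (2*z)/(S + z) = 2*z/(S + z))
Z(y, b) = 5/6 (Z(y, b) = 5/6 - 1/6*0 = 5/6 + 0 = 5/6)
c(v) = I*sqrt(474)/6 (c(v) = sqrt(-14 + 5/6) = sqrt(-79/6) = I*sqrt(474)/6)
c(Q(1, 2))**2 = (I*sqrt(474)/6)**2 = -79/6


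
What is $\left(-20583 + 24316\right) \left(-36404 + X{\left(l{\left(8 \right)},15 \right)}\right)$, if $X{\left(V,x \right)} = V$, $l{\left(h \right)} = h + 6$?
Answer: $-135843870$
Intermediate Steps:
$l{\left(h \right)} = 6 + h$
$\left(-20583 + 24316\right) \left(-36404 + X{\left(l{\left(8 \right)},15 \right)}\right) = \left(-20583 + 24316\right) \left(-36404 + \left(6 + 8\right)\right) = 3733 \left(-36404 + 14\right) = 3733 \left(-36390\right) = -135843870$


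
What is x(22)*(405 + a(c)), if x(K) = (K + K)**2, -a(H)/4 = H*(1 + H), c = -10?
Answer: 87120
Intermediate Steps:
a(H) = -4*H*(1 + H)
x(K) = 4*K**2 (x(K) = (2*K)**2 = 4*K**2)
x(22)*(405 + a(c)) = (4*22**2)*(405 - 4*(-10)*(1 - 10)) = (4*484)*(405 - 4*(-10)*(-9)) = 1936*(405 - 360) = 1936*45 = 87120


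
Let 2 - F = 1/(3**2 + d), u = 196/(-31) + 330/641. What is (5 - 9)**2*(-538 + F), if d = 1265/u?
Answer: -206663982240/24098161 ≈ -8575.9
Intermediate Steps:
u = -115406/19871 (u = 196*(-1/31) + 330*(1/641) = -196/31 + 330/641 = -115406/19871 ≈ -5.8078)
d = -25136815/115406 (d = 1265/(-115406/19871) = 1265*(-19871/115406) = -25136815/115406 ≈ -217.81)
F = 48311728/24098161 (F = 2 - 1/(3**2 - 25136815/115406) = 2 - 1/(9 - 25136815/115406) = 2 - 1/(-24098161/115406) = 2 - 1*(-115406/24098161) = 2 + 115406/24098161 = 48311728/24098161 ≈ 2.0048)
(5 - 9)**2*(-538 + F) = (5 - 9)**2*(-538 + 48311728/24098161) = (-4)**2*(-12916498890/24098161) = 16*(-12916498890/24098161) = -206663982240/24098161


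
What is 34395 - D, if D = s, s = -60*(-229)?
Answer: 20655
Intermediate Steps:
s = 13740
D = 13740
34395 - D = 34395 - 1*13740 = 34395 - 13740 = 20655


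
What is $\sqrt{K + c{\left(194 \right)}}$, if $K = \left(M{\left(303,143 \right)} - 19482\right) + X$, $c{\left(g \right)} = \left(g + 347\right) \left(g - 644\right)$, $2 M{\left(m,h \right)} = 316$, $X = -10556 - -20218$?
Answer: $2 i \sqrt{63278} \approx 503.1 i$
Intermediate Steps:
$X = 9662$ ($X = -10556 + 20218 = 9662$)
$M{\left(m,h \right)} = 158$ ($M{\left(m,h \right)} = \frac{1}{2} \cdot 316 = 158$)
$c{\left(g \right)} = \left(-644 + g\right) \left(347 + g\right)$ ($c{\left(g \right)} = \left(347 + g\right) \left(-644 + g\right) = \left(-644 + g\right) \left(347 + g\right)$)
$K = -9662$ ($K = \left(158 - 19482\right) + 9662 = -19324 + 9662 = -9662$)
$\sqrt{K + c{\left(194 \right)}} = \sqrt{-9662 - \left(281086 - 37636\right)} = \sqrt{-9662 - 243450} = \sqrt{-253112} = 2 i \sqrt{63278}$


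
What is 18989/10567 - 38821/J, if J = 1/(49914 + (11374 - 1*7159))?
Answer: -22204879933414/10567 ≈ -2.1013e+9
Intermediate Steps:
J = 1/54129 (J = 1/(49914 + (11374 - 7159)) = 1/(49914 + 4215) = 1/54129 ≈ 1.8474e-5)
18989/10567 - 38821/J = 18989/10567 - 38821/1/54129 = 18989*(1/10567) - 38821*54129 = 18989/10567 - 2101341909 = -22204879933414/10567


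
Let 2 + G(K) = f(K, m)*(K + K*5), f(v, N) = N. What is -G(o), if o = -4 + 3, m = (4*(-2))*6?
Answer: -286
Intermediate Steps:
m = -48 (m = -8*6 = -48)
o = -1
G(K) = -2 - 288*K (G(K) = -2 - 48*(K + K*5) = -2 - 48*(K + 5*K) = -2 - 288*K)
-G(o) = -(-2 - 288*(-1)) = -(-2 + 288) = -1*286 = -286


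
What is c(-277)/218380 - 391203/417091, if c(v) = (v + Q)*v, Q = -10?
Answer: -52272593731/91084332580 ≈ -0.57389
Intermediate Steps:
c(v) = v*(-10 + v) (c(v) = (v - 10)*v = (-10 + v)*v = v*(-10 + v))
c(-277)/218380 - 391203/417091 = -277*(-10 - 277)/218380 - 391203/417091 = -277*(-287)*(1/218380) - 391203*1/417091 = 79499*(1/218380) - 391203/417091 = 79499/218380 - 391203/417091 = -52272593731/91084332580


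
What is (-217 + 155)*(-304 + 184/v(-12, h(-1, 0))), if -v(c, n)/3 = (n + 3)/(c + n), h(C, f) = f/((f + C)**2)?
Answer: 10912/3 ≈ 3637.3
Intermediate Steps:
h(C, f) = f/(C + f)**2 (h(C, f) = f/((C + f)**2) = f/(C + f)**2)
v(c, n) = -3*(3 + n)/(c + n) (v(c, n) = -3*(n + 3)/(c + n) = -3*(3 + n)/(c + n))
(-217 + 155)*(-304 + 184/v(-12, h(-1, 0))) = (-217 + 155)*(-304 + 184/((3*(-3 - 0/(-1 + 0)**2)/(-12 + 0/(-1 + 0)**2)))) = -62*(-304 + 184/((3*(-3 - 0/(-1)**2)/(-12 + 0/(-1)**2)))) = -62*(-304 + 184/((3*(-3 - 0)/(-12 + 0*1)))) = -62*(-304 + 184/((3*(-3 - 1*0)/(-12 + 0)))) = -62*(-304 + 184/((3*(-3 + 0)/(-12)))) = -62*(-304 + 184/((3*(-1/12)*(-3)))) = -62*(-304 + 184/(3/4)) = -62*(-304 + 184*(4/3)) = -62*(-304 + 736/3) = -62*(-176/3) = 10912/3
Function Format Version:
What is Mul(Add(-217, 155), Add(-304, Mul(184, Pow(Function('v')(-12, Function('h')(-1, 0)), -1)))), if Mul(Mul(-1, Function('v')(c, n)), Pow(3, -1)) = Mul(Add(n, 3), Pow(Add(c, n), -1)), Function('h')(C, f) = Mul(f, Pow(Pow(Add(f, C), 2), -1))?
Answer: Rational(10912, 3) ≈ 3637.3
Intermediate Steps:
Function('h')(C, f) = Mul(f, Pow(Add(C, f), -2)) (Function('h')(C, f) = Mul(f, Pow(Pow(Add(C, f), 2), -1)) = Mul(f, Pow(Add(C, f), -2)))
Function('v')(c, n) = Mul(-3, Pow(Add(c, n), -1), Add(3, n)) (Function('v')(c, n) = Mul(-3, Mul(Add(n, 3), Pow(Add(c, n), -1))) = Mul(-3, Mul(Add(3, n), Pow(Add(c, n), -1))) = Mul(-3, Mul(Pow(Add(c, n), -1), Add(3, n))) = Mul(-3, Pow(Add(c, n), -1), Add(3, n)))
Mul(Add(-217, 155), Add(-304, Mul(184, Pow(Function('v')(-12, Function('h')(-1, 0)), -1)))) = Mul(Add(-217, 155), Add(-304, Mul(184, Pow(Mul(3, Pow(Add(-12, Mul(0, Pow(Add(-1, 0), -2))), -1), Add(-3, Mul(-1, Mul(0, Pow(Add(-1, 0), -2))))), -1)))) = Mul(-62, Add(-304, Mul(184, Pow(Mul(3, Pow(Add(-12, Mul(0, Pow(-1, -2))), -1), Add(-3, Mul(-1, Mul(0, Pow(-1, -2))))), -1)))) = Mul(-62, Add(-304, Mul(184, Pow(Mul(3, Pow(Add(-12, Mul(0, 1)), -1), Add(-3, Mul(-1, Mul(0, 1)))), -1)))) = Mul(-62, Add(-304, Mul(184, Pow(Mul(3, Pow(Add(-12, 0), -1), Add(-3, Mul(-1, 0))), -1)))) = Mul(-62, Add(-304, Mul(184, Pow(Mul(3, Pow(-12, -1), Add(-3, 0)), -1)))) = Mul(-62, Add(-304, Mul(184, Pow(Mul(3, Rational(-1, 12), -3), -1)))) = Mul(-62, Add(-304, Mul(184, Pow(Rational(3, 4), -1)))) = Mul(-62, Add(-304, Mul(184, Rational(4, 3)))) = Mul(-62, Add(-304, Rational(736, 3))) = Mul(-62, Rational(-176, 3)) = Rational(10912, 3)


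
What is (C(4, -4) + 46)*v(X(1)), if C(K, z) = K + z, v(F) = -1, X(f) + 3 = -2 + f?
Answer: -46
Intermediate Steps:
X(f) = -5 + f (X(f) = -3 + (-2 + f) = -5 + f)
(C(4, -4) + 46)*v(X(1)) = ((4 - 4) + 46)*(-1) = (0 + 46)*(-1) = 46*(-1) = -46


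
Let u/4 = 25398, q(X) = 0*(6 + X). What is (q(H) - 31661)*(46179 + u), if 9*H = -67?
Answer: -4678577631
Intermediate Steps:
H = -67/9 (H = (⅑)*(-67) = -67/9 ≈ -7.4444)
q(X) = 0
u = 101592 (u = 4*25398 = 101592)
(q(H) - 31661)*(46179 + u) = (0 - 31661)*(46179 + 101592) = -31661*147771 = -4678577631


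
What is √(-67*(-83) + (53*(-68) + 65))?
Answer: √2022 ≈ 44.967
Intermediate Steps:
√(-67*(-83) + (53*(-68) + 65)) = √(5561 + (-3604 + 65)) = √(5561 - 3539) = √2022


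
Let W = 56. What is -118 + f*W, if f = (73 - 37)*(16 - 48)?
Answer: -64630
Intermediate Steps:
f = -1152 (f = 36*(-32) = -1152)
-118 + f*W = -118 - 1152*56 = -118 - 64512 = -64630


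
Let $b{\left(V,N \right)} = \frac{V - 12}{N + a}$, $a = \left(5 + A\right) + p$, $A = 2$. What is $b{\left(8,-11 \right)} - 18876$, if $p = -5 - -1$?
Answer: $- \frac{37751}{2} \approx -18876.0$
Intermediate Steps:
$p = -4$ ($p = -5 + 1 = -4$)
$a = 3$ ($a = \left(5 + 2\right) - 4 = 7 - 4 = 3$)
$b{\left(V,N \right)} = \frac{-12 + V}{3 + N}$ ($b{\left(V,N \right)} = \frac{V - 12}{N + 3} = \frac{-12 + V}{3 + N}$)
$b{\left(8,-11 \right)} - 18876 = \frac{-12 + 8}{3 - 11} - 18876 = \frac{1}{-8} \left(-4\right) - 18876 = \left(- \frac{1}{8}\right) \left(-4\right) - 18876 = \frac{1}{2} - 18876 = - \frac{37751}{2}$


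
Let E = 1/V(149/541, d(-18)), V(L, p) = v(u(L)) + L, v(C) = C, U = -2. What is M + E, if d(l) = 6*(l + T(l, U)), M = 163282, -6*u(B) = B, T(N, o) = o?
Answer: 121648336/745 ≈ 1.6329e+5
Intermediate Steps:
u(B) = -B/6
d(l) = -12 + 6*l (d(l) = 6*(l - 2) = 6*(-2 + l) = -12 + 6*l)
V(L, p) = 5*L/6 (V(L, p) = -L/6 + L = 5*L/6)
E = 3246/745 (E = 1/(5*(149/541)/6) = 1/(5*(149*(1/541))/6) = 1/((5/6)*(149/541)) = 1/(745/3246) = 3246/745 ≈ 4.3570)
M + E = 163282 + 3246/745 = 121648336/745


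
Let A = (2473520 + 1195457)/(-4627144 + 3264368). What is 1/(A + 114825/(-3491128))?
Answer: -297351590708/810334318141 ≈ -0.36695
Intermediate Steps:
A = -3668977/1362776 (A = 3668977/(-1362776) = 3668977*(-1/1362776) = -3668977/1362776 ≈ -2.6923)
1/(A + 114825/(-3491128)) = 1/(-3668977/1362776 + 114825/(-3491128)) = 1/(-3668977/1362776 + 114825*(-1/3491128)) = 1/(-3668977/1362776 - 114825/3491128) = 1/(-810334318141/297351590708) = -297351590708/810334318141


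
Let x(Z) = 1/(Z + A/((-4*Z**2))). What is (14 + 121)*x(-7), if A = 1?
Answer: -26460/1373 ≈ -19.272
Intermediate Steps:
x(Z) = 1/(Z - 1/(4*Z**2)) (x(Z) = 1/(Z + 1/(-4*Z**2)) = 1/(Z + 1*(-1/(4*Z**2))) = 1/(Z - 1/(4*Z**2)))
(14 + 121)*x(-7) = (14 + 121)*(4*(-7)**2/(-1 + 4*(-7)**3)) = 135*(4*49/(-1 + 4*(-343))) = 135*(4*49/(-1 - 1372)) = 135*(4*49/(-1373)) = 135*(4*49*(-1/1373)) = 135*(-196/1373) = -26460/1373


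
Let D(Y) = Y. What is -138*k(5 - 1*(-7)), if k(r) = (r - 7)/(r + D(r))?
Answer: -115/4 ≈ -28.750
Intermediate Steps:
k(r) = (-7 + r)/(2*r) (k(r) = (r - 7)/(r + r) = (-7 + r)/((2*r)) = (-7 + r)*(1/(2*r)) = (-7 + r)/(2*r))
-138*k(5 - 1*(-7)) = -69*(-7 + (5 - 1*(-7)))/(5 - 1*(-7)) = -69*(-7 + (5 + 7))/(5 + 7) = -69*(-7 + 12)/12 = -69*5/12 = -138*5/24 = -115/4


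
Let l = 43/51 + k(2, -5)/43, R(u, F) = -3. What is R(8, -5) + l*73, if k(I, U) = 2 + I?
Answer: 143290/2193 ≈ 65.340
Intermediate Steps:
l = 2053/2193 (l = 43/51 + (2 + 2)/43 = 43*(1/51) + 4*(1/43) = 43/51 + 4/43 = 2053/2193 ≈ 0.93616)
R(8, -5) + l*73 = -3 + (2053/2193)*73 = -3 + 149869/2193 = 143290/2193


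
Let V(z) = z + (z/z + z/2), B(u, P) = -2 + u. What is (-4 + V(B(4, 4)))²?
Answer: 0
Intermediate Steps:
V(z) = 1 + 3*z/2 (V(z) = z + (1 + z*(½)) = z + (1 + z/2) = 1 + 3*z/2)
(-4 + V(B(4, 4)))² = (-4 + (1 + 3*(-2 + 4)/2))² = (-4 + (1 + (3/2)*2))² = (-4 + (1 + 3))² = (-4 + 4)² = 0² = 0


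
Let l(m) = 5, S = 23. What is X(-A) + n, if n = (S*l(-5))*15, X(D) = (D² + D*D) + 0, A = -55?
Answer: 7775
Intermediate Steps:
X(D) = 2*D² (X(D) = (D² + D²) + 0 = 2*D² + 0 = 2*D²)
n = 1725 (n = (23*5)*15 = 115*15 = 1725)
X(-A) + n = 2*(-1*(-55))² + 1725 = 2*55² + 1725 = 2*3025 + 1725 = 6050 + 1725 = 7775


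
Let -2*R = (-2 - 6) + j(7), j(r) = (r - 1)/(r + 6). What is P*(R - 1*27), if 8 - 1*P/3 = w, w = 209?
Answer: 182106/13 ≈ 14008.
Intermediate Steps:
j(r) = (-1 + r)/(6 + r)
P = -603 (P = 24 - 3*209 = 24 - 627 = -603)
R = 49/13 (R = -((-2 - 6) + (-1 + 7)/(6 + 7))/2 = -(-8 + 6/13)/2 = -½*(-98/13) = 49/13 ≈ 3.7692)
P*(R - 1*27) = -603*(49/13 - 1*27) = -603*(49/13 - 27) = -603*(-302/13) = 182106/13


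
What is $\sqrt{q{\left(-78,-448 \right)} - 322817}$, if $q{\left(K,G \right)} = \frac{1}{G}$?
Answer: $\frac{9 i \sqrt{12498199}}{56} \approx 568.17 i$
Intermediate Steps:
$\sqrt{q{\left(-78,-448 \right)} - 322817} = \sqrt{\frac{1}{-448} - 322817} = \sqrt{- \frac{1}{448} - 322817} = \sqrt{- \frac{144622017}{448}} = \frac{9 i \sqrt{12498199}}{56}$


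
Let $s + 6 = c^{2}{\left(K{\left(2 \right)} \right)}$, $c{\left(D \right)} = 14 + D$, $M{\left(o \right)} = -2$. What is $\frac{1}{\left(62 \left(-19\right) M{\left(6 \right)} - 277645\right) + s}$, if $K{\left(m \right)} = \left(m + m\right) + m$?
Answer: $- \frac{1}{274895} \approx -3.6378 \cdot 10^{-6}$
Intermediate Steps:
$K{\left(m \right)} = 3 m$ ($K{\left(m \right)} = 2 m + m = 3 m$)
$s = 394$ ($s = -6 + \left(14 + 3 \cdot 2\right)^{2} = -6 + \left(14 + 6\right)^{2} = -6 + 20^{2} = -6 + 400 = 394$)
$\frac{1}{\left(62 \left(-19\right) M{\left(6 \right)} - 277645\right) + s} = \frac{1}{\left(62 \left(-19\right) \left(-2\right) - 277645\right) + 394} = \frac{1}{\left(\left(-1178\right) \left(-2\right) - 277645\right) + 394} = \frac{1}{\left(2356 - 277645\right) + 394} = \frac{1}{-275289 + 394} = \frac{1}{-274895} = - \frac{1}{274895}$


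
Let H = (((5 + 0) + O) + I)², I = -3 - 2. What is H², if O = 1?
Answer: 1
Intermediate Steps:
I = -5
H = 1 (H = (((5 + 0) + 1) - 5)² = ((5 + 1) - 5)² = (6 - 5)² = 1² = 1)
H² = 1² = 1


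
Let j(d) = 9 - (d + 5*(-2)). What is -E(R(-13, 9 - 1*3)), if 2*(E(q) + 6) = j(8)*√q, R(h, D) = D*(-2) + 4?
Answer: 6 - 11*I*√2 ≈ 6.0 - 15.556*I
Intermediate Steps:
j(d) = 19 - d (j(d) = 9 - (d - 10) = 9 - (-10 + d) = 9 + (10 - d) = 19 - d)
R(h, D) = 4 - 2*D (R(h, D) = -2*D + 4 = 4 - 2*D)
E(q) = -6 + 11*√q/2 (E(q) = -6 + ((19 - 1*8)*√q)/2 = -6 + ((19 - 8)*√q)/2 = -6 + (11*√q)/2 = -6 + 11*√q/2)
-E(R(-13, 9 - 1*3)) = -(-6 + 11*√(4 - 2*(9 - 1*3))/2) = -(-6 + 11*√(4 - 2*(9 - 3))/2) = -(-6 + 11*√(4 - 2*6)/2) = -(-6 + 11*√(4 - 12)/2) = -(-6 + 11*√(-8)/2) = -(-6 + 11*(2*I*√2)/2) = -(-6 + 11*I*√2) = 6 - 11*I*√2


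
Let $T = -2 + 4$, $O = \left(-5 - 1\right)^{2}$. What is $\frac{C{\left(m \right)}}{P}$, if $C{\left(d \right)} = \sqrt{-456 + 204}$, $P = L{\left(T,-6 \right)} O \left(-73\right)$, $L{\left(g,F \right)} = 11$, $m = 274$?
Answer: $- \frac{i \sqrt{7}}{4818} \approx - 0.00054914 i$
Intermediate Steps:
$O = 36$ ($O = \left(-6\right)^{2} = 36$)
$T = 2$
$P = -28908$ ($P = 11 \cdot 36 \left(-73\right) = 396 \left(-73\right) = -28908$)
$C{\left(d \right)} = 6 i \sqrt{7}$ ($C{\left(d \right)} = \sqrt{-252} = 6 i \sqrt{7}$)
$\frac{C{\left(m \right)}}{P} = \frac{6 i \sqrt{7}}{-28908} = 6 i \sqrt{7} \left(- \frac{1}{28908}\right) = - \frac{i \sqrt{7}}{4818}$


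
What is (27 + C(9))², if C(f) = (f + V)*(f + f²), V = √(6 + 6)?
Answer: 797769 + 301320*√3 ≈ 1.3197e+6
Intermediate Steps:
V = 2*√3 (V = √12 = 2*√3 ≈ 3.4641)
C(f) = (f + f²)*(f + 2*√3) (C(f) = (f + 2*√3)*(f + f²) = (f + f²)*(f + 2*√3))
(27 + C(9))² = (27 + 9*(9 + 9² + 2*√3 + 2*9*√3))² = (27 + 9*(9 + 81 + 2*√3 + 18*√3))² = (27 + 9*(90 + 20*√3))² = (27 + (810 + 180*√3))² = (837 + 180*√3)²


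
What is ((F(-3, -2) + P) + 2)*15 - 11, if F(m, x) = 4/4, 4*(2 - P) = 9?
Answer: 121/4 ≈ 30.250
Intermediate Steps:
P = -¼ (P = 2 - ¼*9 = 2 - 9/4 = -¼ ≈ -0.25000)
F(m, x) = 1 (F(m, x) = 4*(¼) = 1)
((F(-3, -2) + P) + 2)*15 - 11 = ((1 - ¼) + 2)*15 - 11 = (¾ + 2)*15 - 11 = (11/4)*15 - 11 = 165/4 - 11 = 121/4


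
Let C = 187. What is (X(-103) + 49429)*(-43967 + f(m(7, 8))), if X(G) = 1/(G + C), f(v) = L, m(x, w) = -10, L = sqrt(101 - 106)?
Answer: -26078944397/12 + 4152037*I*sqrt(5)/84 ≈ -2.1732e+9 + 1.1053e+5*I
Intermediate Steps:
L = I*sqrt(5) (L = sqrt(-5) = I*sqrt(5) ≈ 2.2361*I)
f(v) = I*sqrt(5)
X(G) = 1/(187 + G) (X(G) = 1/(G + 187) = 1/(187 + G))
(X(-103) + 49429)*(-43967 + f(m(7, 8))) = (1/(187 - 103) + 49429)*(-43967 + I*sqrt(5)) = (1/84 + 49429)*(-43967 + I*sqrt(5)) = 4152037*(-43967 + I*sqrt(5))/84 = -26078944397/12 + 4152037*I*sqrt(5)/84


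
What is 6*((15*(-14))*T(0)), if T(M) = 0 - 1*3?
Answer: 3780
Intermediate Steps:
T(M) = -3 (T(M) = 0 - 3 = -3)
6*((15*(-14))*T(0)) = 6*((15*(-14))*(-3)) = 6*(-210*(-3)) = 6*630 = 3780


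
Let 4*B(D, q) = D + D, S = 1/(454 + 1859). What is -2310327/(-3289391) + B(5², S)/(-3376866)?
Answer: 678402050243/965898489444 ≈ 0.70235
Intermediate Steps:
S = 1/2313 ≈ 0.00043234
B(D, q) = D/2 (B(D, q) = (D + D)/4 = (2*D)/4 = D/2)
-2310327/(-3289391) + B(5², S)/(-3376866) = -2310327/(-3289391) + ((½)*5²)/(-3376866) = -2310327*(-1/3289391) + ((½)*25)*(-1/3376866) = 100449/143017 + (25/2)*(-1/3376866) = 100449/143017 - 25/6753732 = 678402050243/965898489444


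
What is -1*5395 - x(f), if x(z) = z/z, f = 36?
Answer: -5396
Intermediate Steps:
x(z) = 1
-1*5395 - x(f) = -1*5395 - 1*1 = -5395 - 1 = -5396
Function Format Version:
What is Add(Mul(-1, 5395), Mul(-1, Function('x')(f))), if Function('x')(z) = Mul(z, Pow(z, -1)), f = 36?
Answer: -5396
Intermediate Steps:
Function('x')(z) = 1
Add(Mul(-1, 5395), Mul(-1, Function('x')(f))) = Add(Mul(-1, 5395), Mul(-1, 1)) = Add(-5395, -1) = -5396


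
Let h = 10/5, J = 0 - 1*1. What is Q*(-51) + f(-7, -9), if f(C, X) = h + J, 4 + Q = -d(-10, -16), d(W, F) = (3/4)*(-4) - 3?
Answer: -101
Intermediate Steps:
d(W, F) = -6 (d(W, F) = (3*(1/4))*(-4) - 3 = (3/4)*(-4) - 3 = -3 - 3 = -6)
Q = 2 (Q = -4 - 1*(-6) = -4 + 6 = 2)
J = -1 (J = 0 - 1 = -1)
h = 2 (h = 10*(1/5) = 2)
f(C, X) = 1 (f(C, X) = 2 - 1 = 1)
Q*(-51) + f(-7, -9) = 2*(-51) + 1 = -102 + 1 = -101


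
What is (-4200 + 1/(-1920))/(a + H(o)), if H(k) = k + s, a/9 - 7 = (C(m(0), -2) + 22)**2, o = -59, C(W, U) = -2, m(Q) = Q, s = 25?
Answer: -8064001/6967680 ≈ -1.1573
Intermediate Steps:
a = 3663 (a = 63 + 9*(-2 + 22)**2 = 63 + 9*20**2 = 63 + 9*400 = 63 + 3600 = 3663)
H(k) = 25 + k (H(k) = k + 25 = 25 + k)
(-4200 + 1/(-1920))/(a + H(o)) = (-4200 + 1/(-1920))/(3663 + (25 - 59)) = (-4200 - 1/1920)/(3663 - 34) = -8064001/1920/3629 = -8064001/1920*1/3629 = -8064001/6967680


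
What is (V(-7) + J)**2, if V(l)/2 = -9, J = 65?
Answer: 2209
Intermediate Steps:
V(l) = -18 (V(l) = 2*(-9) = -18)
(V(-7) + J)**2 = (-18 + 65)**2 = 47**2 = 2209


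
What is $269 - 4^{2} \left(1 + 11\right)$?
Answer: $77$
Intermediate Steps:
$269 - 4^{2} \left(1 + 11\right) = 269 - 16 \cdot 12 = 269 - 192 = 77$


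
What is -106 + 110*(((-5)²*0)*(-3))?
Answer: -106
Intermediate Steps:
-106 + 110*(((-5)²*0)*(-3)) = -106 + 110*((25*0)*(-3)) = -106 + 110*(0*(-3)) = -106 + 110*0 = -106 + 0 = -106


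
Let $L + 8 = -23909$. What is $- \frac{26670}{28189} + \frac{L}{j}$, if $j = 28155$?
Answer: $- \frac{203584309}{113380185} \approx -1.7956$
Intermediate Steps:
$L = -23917$ ($L = -8 - 23909 = -23917$)
$- \frac{26670}{28189} + \frac{L}{j} = - \frac{26670}{28189} - \frac{23917}{28155} = \left(-26670\right) \frac{1}{28189} - \frac{23917}{28155} = - \frac{3810}{4027} - \frac{23917}{28155} = - \frac{203584309}{113380185}$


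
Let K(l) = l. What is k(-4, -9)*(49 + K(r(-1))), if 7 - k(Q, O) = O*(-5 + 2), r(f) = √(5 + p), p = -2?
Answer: -980 - 20*√3 ≈ -1014.6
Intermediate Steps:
r(f) = √3 (r(f) = √(5 - 2) = √3)
k(Q, O) = 7 + 3*O (k(Q, O) = 7 - O*(-5 + 2) = 7 - O*(-3) = 7 - (-3)*O = 7 + 3*O)
k(-4, -9)*(49 + K(r(-1))) = (7 + 3*(-9))*(49 + √3) = (7 - 27)*(49 + √3) = -20*(49 + √3) = -980 - 20*√3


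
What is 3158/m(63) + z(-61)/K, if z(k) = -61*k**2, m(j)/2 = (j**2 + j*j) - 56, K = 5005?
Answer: -254451621/5635630 ≈ -45.151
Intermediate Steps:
m(j) = -112 + 4*j**2 (m(j) = 2*((j**2 + j*j) - 56) = 2*((j**2 + j**2) - 56) = 2*(2*j**2 - 56) = 2*(-56 + 2*j**2) = -112 + 4*j**2)
3158/m(63) + z(-61)/K = 3158/(-112 + 4*63**2) - 61*(-61)**2/5005 = 3158/(-112 + 4*3969) - 61*3721*(1/5005) = 3158/(-112 + 15876) - 226981*1/5005 = 3158/15764 - 226981/5005 = 3158*(1/15764) - 226981/5005 = 1579/7882 - 226981/5005 = -254451621/5635630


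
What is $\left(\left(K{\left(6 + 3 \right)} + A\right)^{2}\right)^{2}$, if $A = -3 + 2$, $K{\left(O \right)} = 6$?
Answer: $625$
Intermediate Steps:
$A = -1$
$\left(\left(K{\left(6 + 3 \right)} + A\right)^{2}\right)^{2} = \left(\left(6 - 1\right)^{2}\right)^{2} = \left(5^{2}\right)^{2} = 25^{2} = 625$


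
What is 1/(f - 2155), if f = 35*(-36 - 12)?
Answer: -1/3835 ≈ -0.00026076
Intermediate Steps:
f = -1680 (f = 35*(-48) = -1680)
1/(f - 2155) = 1/(-1680 - 2155) = 1/(-3835) = -1/3835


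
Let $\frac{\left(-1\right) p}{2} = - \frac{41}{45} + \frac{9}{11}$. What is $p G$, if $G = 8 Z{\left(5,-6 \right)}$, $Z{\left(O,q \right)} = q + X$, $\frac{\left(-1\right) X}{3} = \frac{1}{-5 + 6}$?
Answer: $- \frac{736}{55} \approx -13.382$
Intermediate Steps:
$X = -3$ ($X = - \frac{3}{-5 + 6} = - \frac{3}{1} = \left(-3\right) 1 = -3$)
$Z{\left(O,q \right)} = -3 + q$ ($Z{\left(O,q \right)} = q - 3 = -3 + q$)
$G = -72$ ($G = 8 \left(-3 - 6\right) = 8 \left(-9\right) = -72$)
$p = \frac{92}{495}$ ($p = - 2 \left(- \frac{41}{45} + \frac{9}{11}\right) = \left(-2\right) \left(- \frac{46}{495}\right) = \frac{92}{495} \approx 0.18586$)
$p G = \frac{92}{495} \left(-72\right) = - \frac{736}{55}$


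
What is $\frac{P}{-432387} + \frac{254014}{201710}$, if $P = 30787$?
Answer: $\frac{51811152824}{43608390885} \approx 1.1881$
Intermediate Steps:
$\frac{P}{-432387} + \frac{254014}{201710} = \frac{30787}{-432387} + \frac{254014}{201710} = 30787 \left(- \frac{1}{432387}\right) + 254014 \cdot \frac{1}{201710} = - \frac{30787}{432387} + \frac{127007}{100855} = \frac{51811152824}{43608390885}$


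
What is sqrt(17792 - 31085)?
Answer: 3*I*sqrt(1477) ≈ 115.3*I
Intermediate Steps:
sqrt(17792 - 31085) = sqrt(-13293) = 3*I*sqrt(1477)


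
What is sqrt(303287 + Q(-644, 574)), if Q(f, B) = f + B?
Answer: sqrt(303217) ≈ 550.65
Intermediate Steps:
Q(f, B) = B + f
sqrt(303287 + Q(-644, 574)) = sqrt(303287 + (574 - 644)) = sqrt(303287 - 70) = sqrt(303217)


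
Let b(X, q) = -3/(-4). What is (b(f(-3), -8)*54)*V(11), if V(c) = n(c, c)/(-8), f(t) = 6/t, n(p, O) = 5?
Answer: -405/16 ≈ -25.313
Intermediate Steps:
b(X, q) = 3/4 (b(X, q) = -3*(-1/4) = 3/4)
V(c) = -5/8 (V(c) = 5/(-8) = 5*(-1/8) = -5/8)
(b(f(-3), -8)*54)*V(11) = ((3/4)*54)*(-5/8) = (81/2)*(-5/8) = -405/16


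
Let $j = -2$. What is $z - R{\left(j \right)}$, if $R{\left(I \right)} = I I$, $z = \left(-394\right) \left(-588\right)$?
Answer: $231668$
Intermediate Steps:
$z = 231672$
$R{\left(I \right)} = I^{2}$
$z - R{\left(j \right)} = 231672 - \left(-2\right)^{2} = 231672 - 4 = 231668$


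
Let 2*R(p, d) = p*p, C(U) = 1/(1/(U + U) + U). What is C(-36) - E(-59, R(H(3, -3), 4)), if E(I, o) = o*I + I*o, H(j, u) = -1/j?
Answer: 152339/23337 ≈ 6.5278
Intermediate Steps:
C(U) = 1/(U + 1/(2*U)) (C(U) = 1/(1/(2*U) + U) = 1/(U + 1/(2*U)))
R(p, d) = p**2/2 (R(p, d) = (p*p)/2 = p**2/2)
E(I, o) = 2*I*o (E(I, o) = I*o + I*o = 2*I*o)
C(-36) - E(-59, R(H(3, -3), 4)) = 2*(-36)/(1 + 2*(-36)**2) - 2*(-59)*(-1/3)**2/2 = 2*(-36)/(1 + 2*1296) - 2*(-59)*(-1*1/3)**2/2 = 2*(-36)/(1 + 2592) - 2*(-59)*(-1/3)**2/2 = 2*(-36)/2593 - 2*(-59)*(1/2)*(1/9) = 2*(-36)*(1/2593) - 2*(-59)/18 = -72/2593 - 1*(-59/9) = -72/2593 + 59/9 = 152339/23337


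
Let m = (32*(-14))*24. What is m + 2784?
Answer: -7968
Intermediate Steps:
m = -10752 (m = -448*24 = -10752)
m + 2784 = -10752 + 2784 = -7968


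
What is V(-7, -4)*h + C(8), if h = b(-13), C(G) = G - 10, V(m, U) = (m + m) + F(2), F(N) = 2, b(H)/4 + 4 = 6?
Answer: -98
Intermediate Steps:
b(H) = 8 (b(H) = -16 + 4*6 = -16 + 24 = 8)
V(m, U) = 2 + 2*m (V(m, U) = (m + m) + 2 = 2*m + 2 = 2 + 2*m)
C(G) = -10 + G
h = 8
V(-7, -4)*h + C(8) = (2 + 2*(-7))*8 + (-10 + 8) = (2 - 14)*8 - 2 = -12*8 - 2 = -96 - 2 = -98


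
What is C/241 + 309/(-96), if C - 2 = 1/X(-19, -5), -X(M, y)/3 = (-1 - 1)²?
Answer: -74285/23136 ≈ -3.2108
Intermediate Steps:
X(M, y) = -12 (X(M, y) = -3*(-1 - 1)² = -3*(-2)² = -3*4 = -12)
C = 23/12 (C = 2 + 1/(-12) = 2 - 1/12 = 23/12 ≈ 1.9167)
C/241 + 309/(-96) = (23/12)/241 + 309/(-96) = (23/12)*(1/241) + 309*(-1/96) = 23/2892 - 103/32 = -74285/23136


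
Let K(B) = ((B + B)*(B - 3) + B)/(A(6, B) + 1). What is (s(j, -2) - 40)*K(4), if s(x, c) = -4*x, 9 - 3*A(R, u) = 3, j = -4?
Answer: -96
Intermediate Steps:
A(R, u) = 2 (A(R, u) = 3 - ⅓*3 = 3 - 1 = 2)
K(B) = B/3 + 2*B*(-3 + B)/3 (K(B) = ((B + B)*(B - 3) + B)/(2 + 1) = ((2*B)*(-3 + B) + B)/3 = (2*B*(-3 + B) + B)*(⅓) = (B + 2*B*(-3 + B))*(⅓) = B/3 + 2*B*(-3 + B)/3)
(s(j, -2) - 40)*K(4) = (-4*(-4) - 40)*((⅓)*4*(-5 + 2*4)) = (16 - 40)*((⅓)*4*(-5 + 8)) = -8*4*3 = -24*4 = -96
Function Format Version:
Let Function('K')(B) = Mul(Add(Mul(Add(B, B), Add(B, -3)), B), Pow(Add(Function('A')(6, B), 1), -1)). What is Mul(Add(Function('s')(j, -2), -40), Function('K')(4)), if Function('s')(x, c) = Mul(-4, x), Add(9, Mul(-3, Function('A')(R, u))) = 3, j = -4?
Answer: -96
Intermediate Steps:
Function('A')(R, u) = 2 (Function('A')(R, u) = Add(3, Mul(Rational(-1, 3), 3)) = Add(3, -1) = 2)
Function('K')(B) = Add(Mul(Rational(1, 3), B), Mul(Rational(2, 3), B, Add(-3, B))) (Function('K')(B) = Mul(Add(Mul(Add(B, B), Add(B, -3)), B), Pow(Add(2, 1), -1)) = Mul(Add(Mul(Mul(2, B), Add(-3, B)), B), Pow(3, -1)) = Mul(Add(Mul(2, B, Add(-3, B)), B), Rational(1, 3)) = Mul(Add(B, Mul(2, B, Add(-3, B))), Rational(1, 3)) = Add(Mul(Rational(1, 3), B), Mul(Rational(2, 3), B, Add(-3, B))))
Mul(Add(Function('s')(j, -2), -40), Function('K')(4)) = Mul(Add(Mul(-4, -4), -40), Mul(Rational(1, 3), 4, Add(-5, Mul(2, 4)))) = Mul(Add(16, -40), Mul(Rational(1, 3), 4, Add(-5, 8))) = Mul(-24, Mul(Rational(1, 3), 4, 3)) = Mul(-24, 4) = -96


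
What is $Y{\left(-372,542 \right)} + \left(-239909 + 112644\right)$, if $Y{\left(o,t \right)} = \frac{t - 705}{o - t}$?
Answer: $- \frac{116320047}{914} \approx -1.2726 \cdot 10^{5}$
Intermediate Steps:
$Y{\left(o,t \right)} = \frac{-705 + t}{o - t}$
$Y{\left(-372,542 \right)} + \left(-239909 + 112644\right) = \frac{-705 + 542}{-372 - 542} + \left(-239909 + 112644\right) = \frac{1}{-372 - 542} \left(-163\right) - 127265 = \frac{1}{-914} \left(-163\right) - 127265 = \left(- \frac{1}{914}\right) \left(-163\right) - 127265 = \frac{163}{914} - 127265 = - \frac{116320047}{914}$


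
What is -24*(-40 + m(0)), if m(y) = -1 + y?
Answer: 984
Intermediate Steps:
-24*(-40 + m(0)) = -24*(-40 + (-1 + 0)) = -24*(-40 - 1) = -24*(-41) = 984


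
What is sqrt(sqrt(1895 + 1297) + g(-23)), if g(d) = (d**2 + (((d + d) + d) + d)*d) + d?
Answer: sqrt(2622 + 2*sqrt(798)) ≈ 51.754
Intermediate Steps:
g(d) = d + 5*d**2 (g(d) = (d**2 + ((2*d + d) + d)*d) + d = (d**2 + (3*d + d)*d) + d = (d**2 + (4*d)*d) + d = (d**2 + 4*d**2) + d = 5*d**2 + d = d + 5*d**2)
sqrt(sqrt(1895 + 1297) + g(-23)) = sqrt(sqrt(1895 + 1297) - 23*(1 + 5*(-23))) = sqrt(sqrt(3192) - 23*(1 - 115)) = sqrt(2*sqrt(798) - 23*(-114)) = sqrt(2*sqrt(798) + 2622) = sqrt(2622 + 2*sqrt(798))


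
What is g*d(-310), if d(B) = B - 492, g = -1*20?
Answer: 16040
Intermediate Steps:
g = -20
d(B) = -492 + B
g*d(-310) = -20*(-492 - 310) = -20*(-802) = 16040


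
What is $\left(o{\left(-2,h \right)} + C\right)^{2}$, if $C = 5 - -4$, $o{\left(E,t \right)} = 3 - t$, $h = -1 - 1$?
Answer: $196$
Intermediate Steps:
$h = -2$ ($h = -1 - 1 = -2$)
$C = 9$ ($C = 5 + 4 = 9$)
$\left(o{\left(-2,h \right)} + C\right)^{2} = \left(\left(3 - -2\right) + 9\right)^{2} = \left(\left(3 + 2\right) + 9\right)^{2} = \left(5 + 9\right)^{2} = 14^{2} = 196$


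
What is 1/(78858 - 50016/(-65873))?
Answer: 65873/5194663050 ≈ 1.2681e-5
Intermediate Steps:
1/(78858 - 50016/(-65873)) = 1/(78858 - 50016*(-1/65873)) = 1/(78858 + 50016/65873) = 1/(5194663050/65873) = 65873/5194663050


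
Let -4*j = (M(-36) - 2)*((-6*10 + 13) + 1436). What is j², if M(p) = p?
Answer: 696484881/4 ≈ 1.7412e+8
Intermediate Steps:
j = 26391/2 (j = -(-36 - 2)*((-6*10 + 13) + 1436)/4 = -(-19)*((-60 + 13) + 1436)/2 = -(-19)*(-47 + 1436)/2 = -(-19)*1389/2 = -¼*(-52782) = 26391/2 ≈ 13196.)
j² = (26391/2)² = 696484881/4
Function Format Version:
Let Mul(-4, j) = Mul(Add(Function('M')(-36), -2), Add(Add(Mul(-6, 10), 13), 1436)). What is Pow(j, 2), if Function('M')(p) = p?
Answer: Rational(696484881, 4) ≈ 1.7412e+8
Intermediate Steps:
j = Rational(26391, 2) (j = Mul(Rational(-1, 4), Mul(Add(-36, -2), Add(Add(Mul(-6, 10), 13), 1436))) = Mul(Rational(-1, 4), Mul(-38, Add(Add(-60, 13), 1436))) = Mul(Rational(-1, 4), Mul(-38, Add(-47, 1436))) = Mul(Rational(-1, 4), Mul(-38, 1389)) = Mul(Rational(-1, 4), -52782) = Rational(26391, 2) ≈ 13196.)
Pow(j, 2) = Pow(Rational(26391, 2), 2) = Rational(696484881, 4)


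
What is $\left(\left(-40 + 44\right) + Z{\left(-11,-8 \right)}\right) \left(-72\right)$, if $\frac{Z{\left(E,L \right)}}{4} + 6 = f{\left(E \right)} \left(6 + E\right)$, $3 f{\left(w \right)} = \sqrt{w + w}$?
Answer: $1440 + 480 i \sqrt{22} \approx 1440.0 + 2251.4 i$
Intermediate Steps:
$f{\left(w \right)} = \frac{\sqrt{2} \sqrt{w}}{3}$ ($f{\left(w \right)} = \frac{\sqrt{w + w}}{3} = \frac{\sqrt{2 w}}{3} = \frac{\sqrt{2} \sqrt{w}}{3}$)
$Z{\left(E,L \right)} = -24 + \frac{4 \sqrt{2} \sqrt{E} \left(6 + E\right)}{3}$ ($Z{\left(E,L \right)} = -24 + 4 \frac{\sqrt{2} \sqrt{E}}{3} \left(6 + E\right) = -24 + 4 \frac{\sqrt{2} \sqrt{E} \left(6 + E\right)}{3} = -24 + \frac{4 \sqrt{2} \sqrt{E} \left(6 + E\right)}{3}$)
$\left(\left(-40 + 44\right) + Z{\left(-11,-8 \right)}\right) \left(-72\right) = \left(\left(-40 + 44\right) + \left(-24 + 8 \sqrt{2} \sqrt{-11} + \frac{4 \sqrt{2} \left(-11\right)^{\frac{3}{2}}}{3}\right)\right) \left(-72\right) = \left(4 + \left(-24 + 8 \sqrt{2} i \sqrt{11} + \frac{4 \sqrt{2} \left(- 11 i \sqrt{11}\right)}{3}\right)\right) \left(-72\right) = \left(4 - \left(24 + \frac{20 i \sqrt{22}}{3}\right)\right) \left(-72\right) = \left(-20 - \frac{20 i \sqrt{22}}{3}\right) \left(-72\right) = 1440 + 480 i \sqrt{22}$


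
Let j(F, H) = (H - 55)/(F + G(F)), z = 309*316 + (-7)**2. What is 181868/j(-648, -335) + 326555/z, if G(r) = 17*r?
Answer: 34539517364731/6350045 ≈ 5.4393e+6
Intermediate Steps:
z = 97693 (z = 97644 + 49 = 97693)
j(F, H) = (-55 + H)/(18*F) (j(F, H) = (H - 55)/(F + 17*F) = (-55 + H)/((18*F)) = (-55 + H)*(1/(18*F)) = (-55 + H)/(18*F))
181868/j(-648, -335) + 326555/z = 181868/(((1/18)*(-55 - 335)/(-648))) + 326555/97693 = 181868/(((1/18)*(-1/648)*(-390))) + 326555*(1/97693) = 181868/(65/1944) + 326555/97693 = 181868*(1944/65) + 326555/97693 = 353551392/65 + 326555/97693 = 34539517364731/6350045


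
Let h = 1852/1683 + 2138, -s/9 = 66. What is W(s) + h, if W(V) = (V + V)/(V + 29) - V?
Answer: 2600890924/950895 ≈ 2735.2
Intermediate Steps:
s = -594 (s = -9*66 = -594)
W(V) = -V + 2*V/(29 + V) (W(V) = (2*V)/(29 + V) - V = 2*V/(29 + V) - V = -V + 2*V/(29 + V))
h = 3600106/1683 (h = 1852*(1/1683) + 2138 = 1852/1683 + 2138 = 3600106/1683 ≈ 2139.1)
W(s) + h = -1*(-594)*(27 - 594)/(29 - 594) + 3600106/1683 = -1*(-594)*(-567)/(-565) + 3600106/1683 = -1*(-594)*(-1/565)*(-567) + 3600106/1683 = 336798/565 + 3600106/1683 = 2600890924/950895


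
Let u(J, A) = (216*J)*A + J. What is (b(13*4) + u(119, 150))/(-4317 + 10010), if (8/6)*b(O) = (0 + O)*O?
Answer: 3857747/5693 ≈ 677.63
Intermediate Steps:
u(J, A) = J + 216*A*J (u(J, A) = 216*A*J + J = J + 216*A*J)
b(O) = 3*O²/4 (b(O) = 3*((0 + O)*O)/4 = 3*(O*O)/4 = 3*O²/4)
(b(13*4) + u(119, 150))/(-4317 + 10010) = (3*(13*4)²/4 + 119*(1 + 216*150))/(-4317 + 10010) = ((¾)*52² + 119*(1 + 32400))/5693 = ((¾)*2704 + 119*32401)*(1/5693) = (2028 + 3855719)*(1/5693) = 3857747*(1/5693) = 3857747/5693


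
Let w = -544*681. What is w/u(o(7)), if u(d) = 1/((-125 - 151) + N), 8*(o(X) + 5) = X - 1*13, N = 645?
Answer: -136701216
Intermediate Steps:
o(X) = -53/8 + X/8 (o(X) = -5 + (X - 1*13)/8 = -5 + (X - 13)/8 = -5 + (-13 + X)/8 = -5 + (-13/8 + X/8) = -53/8 + X/8)
u(d) = 1/369 (u(d) = 1/((-125 - 151) + 645) = 1/(-276 + 645) = 1/369)
w = -370464
w/u(o(7)) = -370464/1/369 = -370464*369 = -136701216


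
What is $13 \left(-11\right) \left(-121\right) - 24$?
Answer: $17279$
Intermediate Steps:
$13 \left(-11\right) \left(-121\right) - 24 = \left(-143\right) \left(-121\right) - 24 = 17303 - 24 = 17279$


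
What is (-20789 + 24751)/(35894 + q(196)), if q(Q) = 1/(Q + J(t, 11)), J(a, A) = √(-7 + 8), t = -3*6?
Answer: 780514/7071119 ≈ 0.11038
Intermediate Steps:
t = -18
J(a, A) = 1 (J(a, A) = √1 = 1)
q(Q) = 1/(1 + Q) (q(Q) = 1/(Q + 1) = 1/(1 + Q))
(-20789 + 24751)/(35894 + q(196)) = (-20789 + 24751)/(35894 + 1/(1 + 196)) = 3962/(35894 + 1/197) = 3962/(7071119/197) = 3962*(197/7071119) = 780514/7071119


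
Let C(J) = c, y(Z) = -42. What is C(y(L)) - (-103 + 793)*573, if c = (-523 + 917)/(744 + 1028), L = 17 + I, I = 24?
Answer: -350297623/886 ≈ -3.9537e+5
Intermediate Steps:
L = 41 (L = 17 + 24 = 41)
c = 197/886 (c = 394/1772 = 394*(1/1772) = 197/886 ≈ 0.22235)
C(J) = 197/886
C(y(L)) - (-103 + 793)*573 = 197/886 - (-103 + 793)*573 = 197/886 - 690*573 = 197/886 - 1*395370 = 197/886 - 395370 = -350297623/886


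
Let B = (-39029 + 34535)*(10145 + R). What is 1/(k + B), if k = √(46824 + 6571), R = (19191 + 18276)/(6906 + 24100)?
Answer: -10958934711389217/499695208548408876075566 - 240343009*√53395/499695208548408876075566 ≈ -2.1931e-8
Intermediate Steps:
R = 37467/31006 ≈ 1.2084
k = √53395 ≈ 231.07
B = -706891228239/15503 (B = (-39029 + 34535)*(10145 + 37467/31006) = -4494*314593337/31006 = -706891228239/15503 ≈ -4.5597e+7)
1/(k + B) = 1/(√53395 - 706891228239/15503) = 1/(-706891228239/15503 + √53395)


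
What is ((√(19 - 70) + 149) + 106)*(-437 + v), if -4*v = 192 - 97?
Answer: -469965/4 - 1843*I*√51/4 ≈ -1.1749e+5 - 3290.4*I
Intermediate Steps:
v = -95/4 (v = -(192 - 97)/4 = -¼*95 = -95/4 ≈ -23.750)
((√(19 - 70) + 149) + 106)*(-437 + v) = ((√(19 - 70) + 149) + 106)*(-437 - 95/4) = ((√(-51) + 149) + 106)*(-1843/4) = ((I*√51 + 149) + 106)*(-1843/4) = ((149 + I*√51) + 106)*(-1843/4) = (255 + I*√51)*(-1843/4) = -469965/4 - 1843*I*√51/4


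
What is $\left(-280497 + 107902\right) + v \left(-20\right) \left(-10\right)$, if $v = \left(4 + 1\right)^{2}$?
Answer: $-167595$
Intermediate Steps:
$v = 25$ ($v = 5^{2} = 25$)
$\left(-280497 + 107902\right) + v \left(-20\right) \left(-10\right) = \left(-280497 + 107902\right) + 25 \left(-20\right) \left(-10\right) = -172595 - -5000 = -172595 + 5000 = -167595$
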